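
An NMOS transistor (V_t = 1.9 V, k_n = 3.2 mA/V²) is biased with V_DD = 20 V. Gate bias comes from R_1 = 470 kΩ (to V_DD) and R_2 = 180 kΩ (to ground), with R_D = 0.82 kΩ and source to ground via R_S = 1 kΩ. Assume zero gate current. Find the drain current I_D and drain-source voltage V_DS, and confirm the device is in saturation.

I_D ≈ 2.4 mA, V_DS ≈ 16 V

V_G = V_DD·R_2/(R_1+R_2) = 20×180/650 = 5.54 V.
Assume saturation: I_D = (k_n/2)(V_GS − V_t)² with V_GS = V_G − I_D·R_S = 5.54 − 1·I_D.
Substituting gives 1.6·I_D² − 12.6·I_D + 21.2 = 0, with roots I_D = 2.41 or 5.49 mA.
The root I_D = 5.49 mA gives V_GS = 0.0475 V ≤ V_t, so take I_D = 2.41 mA.
Then V_GS = 3.13 V and V_DS = V_DD − I_D(R_D+R_S) = 20 − 2.41×1.82 = 15.6 V.
Saturation requires V_DS ≥ V_GS − V_t = 1.23 V; 15.6 ≥ 1.23 ✓.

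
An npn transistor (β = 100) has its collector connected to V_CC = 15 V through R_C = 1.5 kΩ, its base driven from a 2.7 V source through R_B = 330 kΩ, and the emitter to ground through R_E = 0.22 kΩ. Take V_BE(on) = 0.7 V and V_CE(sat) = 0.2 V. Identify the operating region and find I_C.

active; I_C ≈ 0.57 mA

Assume active. Base-emitter loop: I_B = (V_BB − V_BE)/(R_B + (β+1)R_E) = (2.7 − 0.7)/(330 + 101×0.22) = 0.00568 mA.
I_C = β·I_B = 100×0.00568 = 0.568 mA.
V_CE = V_CC − I_C·R_C − I_E·R_E = 15 − 0.568×1.5 − 0.574×0.22 = 14 V > V_CE(sat), so the active-region assumption holds.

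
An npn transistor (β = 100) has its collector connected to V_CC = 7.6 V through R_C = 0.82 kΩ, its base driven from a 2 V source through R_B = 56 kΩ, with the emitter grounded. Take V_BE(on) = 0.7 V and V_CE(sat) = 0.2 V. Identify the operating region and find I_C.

active; I_C ≈ 2.3 mA

Assume active. Base-emitter loop: I_B = (V_BB − V_BE)/R_B = (2 − 0.7)/56 = 0.0232 mA.
I_C = β·I_B = 100×0.0232 = 2.32 mA.
V_CE = V_CC − I_C·R_C = 7.6 − 2.32×0.82 = 5.7 V > V_CE(sat), so the active-region assumption holds.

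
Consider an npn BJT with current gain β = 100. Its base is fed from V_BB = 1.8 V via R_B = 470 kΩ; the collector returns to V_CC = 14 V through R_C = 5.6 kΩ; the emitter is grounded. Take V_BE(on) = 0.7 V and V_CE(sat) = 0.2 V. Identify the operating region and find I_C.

Assume active. Base-emitter loop: I_B = (V_BB − V_BE)/R_B = (1.8 − 0.7)/470 = 0.00234 mA.
I_C = β·I_B = 100×0.00234 = 0.234 mA.
V_CE = V_CC − I_C·R_C = 14 − 0.234×5.6 = 12.7 V > V_CE(sat), so the active-region assumption holds.

active; I_C ≈ 0.23 mA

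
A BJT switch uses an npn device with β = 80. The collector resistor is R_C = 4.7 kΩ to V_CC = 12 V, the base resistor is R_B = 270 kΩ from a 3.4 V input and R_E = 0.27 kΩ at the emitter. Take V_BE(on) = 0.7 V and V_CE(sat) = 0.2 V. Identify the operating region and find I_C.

active; I_C ≈ 0.74 mA

Assume active. Base-emitter loop: I_B = (V_BB − V_BE)/(R_B + (β+1)R_E) = (3.4 − 0.7)/(270 + 81×0.27) = 0.00925 mA.
I_C = β·I_B = 80×0.00925 = 0.74 mA.
V_CE = V_CC − I_C·R_C − I_E·R_E = 12 − 0.74×4.7 − 0.749×0.27 = 8.32 V > V_CE(sat), so the active-region assumption holds.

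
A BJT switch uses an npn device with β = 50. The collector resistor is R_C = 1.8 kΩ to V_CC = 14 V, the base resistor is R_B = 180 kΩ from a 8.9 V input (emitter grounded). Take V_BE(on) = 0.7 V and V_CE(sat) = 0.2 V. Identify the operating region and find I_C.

Assume active. Base-emitter loop: I_B = (V_BB − V_BE)/R_B = (8.9 − 0.7)/180 = 0.0456 mA.
I_C = β·I_B = 50×0.0456 = 2.28 mA.
V_CE = V_CC − I_C·R_C = 14 − 2.28×1.8 = 9.9 V > V_CE(sat), so the active-region assumption holds.

active; I_C ≈ 2.3 mA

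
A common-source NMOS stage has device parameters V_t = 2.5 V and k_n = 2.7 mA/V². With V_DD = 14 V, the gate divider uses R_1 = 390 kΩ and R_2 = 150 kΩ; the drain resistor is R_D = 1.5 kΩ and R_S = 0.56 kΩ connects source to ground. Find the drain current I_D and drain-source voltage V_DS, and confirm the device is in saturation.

I_D ≈ 0.97 mA, V_DS ≈ 12 V

V_G = V_DD·R_2/(R_1+R_2) = 14×150/540 = 3.89 V.
Assume saturation: I_D = (k_n/2)(V_GS − V_t)² with V_GS = V_G − I_D·R_S = 3.89 − 0.56·I_D.
Substituting gives 0.423·I_D² − 3.1·I_D + 2.6 = 0, with roots I_D = 0.968 or 6.35 mA.
The root I_D = 6.35 mA gives V_GS = 0.33 V ≤ V_t, so take I_D = 0.968 mA.
Then V_GS = 3.35 V and V_DS = V_DD − I_D(R_D+R_S) = 14 − 0.968×2.06 = 12 V.
Saturation requires V_DS ≥ V_GS − V_t = 0.847 V; 12 ≥ 0.847 ✓.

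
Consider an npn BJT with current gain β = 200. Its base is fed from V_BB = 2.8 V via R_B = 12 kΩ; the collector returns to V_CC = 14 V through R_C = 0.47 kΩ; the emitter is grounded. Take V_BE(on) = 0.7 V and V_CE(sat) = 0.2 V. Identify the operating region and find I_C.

saturation; I_C ≈ 29 mA

Assume active: I_B = (2.8 − 0.7)/12 = 0.175 mA, giving I_C = β·I_B = 35 mA.
But then V_CE = 14 − 35×0.47 = -2.45 V < V_CE(sat) = 0.2 V — impossible in the active region.
So the transistor is saturated. With V_CE = 0.2 V, I_C = (V_CC − 0.2)/R_C = 13.8/0.47 = 29.4 mA.
Check: β·I_B = 35 mA > I_C = 29.4 mA, confirming saturation.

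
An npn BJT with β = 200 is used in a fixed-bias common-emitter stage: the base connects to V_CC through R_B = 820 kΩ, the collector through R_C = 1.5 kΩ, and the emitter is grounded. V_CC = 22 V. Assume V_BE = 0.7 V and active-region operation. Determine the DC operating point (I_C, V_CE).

I_C ≈ 5.2 mA, V_CE ≈ 14 V

Base loop: V_CC = I_B·R_B + V_BE, so I_B = (22 − 0.7)/820 kΩ = 0.026 mA.
In the active region I_C = β·I_B = 200 × 0.026 = 5.2 mA.
Collector loop: V_CE = V_CC − I_C·R_C = 22 − 5.2×1.5 = 14.2 V.
Since V_CE = 14.2 V > V_CE(sat) ≈ 0.2 V, the transistor is in the active region as assumed.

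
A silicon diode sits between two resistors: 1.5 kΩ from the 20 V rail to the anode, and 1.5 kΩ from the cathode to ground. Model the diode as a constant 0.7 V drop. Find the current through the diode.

I ≈ 6.4 mA

The two resistors are in series with the diode, so KVL gives 20 = I·1.5 + 0.7 + I·1.5.
I = (20 − 0.7) / (1.5 + 1.5) kΩ = 19.3 / 3 = 6.43 mA.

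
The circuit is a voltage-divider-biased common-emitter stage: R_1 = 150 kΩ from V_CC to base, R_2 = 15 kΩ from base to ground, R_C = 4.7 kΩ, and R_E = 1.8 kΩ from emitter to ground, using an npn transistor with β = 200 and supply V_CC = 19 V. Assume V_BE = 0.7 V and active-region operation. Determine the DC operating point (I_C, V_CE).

Thevenize the base divider: V_Th = V_CC·R_2/(R_1+R_2) = 19×15/165 = 1.73 V, R_Th = R_1‖R_2 = 13.6 kΩ.
Base-emitter loop: V_Th = I_B·R_Th + V_BE + (β+1)I_B·R_E, so I_B = (1.73 − 0.7) / (13.6 + 201×1.8) = 0.00274 mA.
I_C = β·I_B = 200×0.00274 = 0.547 mA, and I_E = (β+1)I_B = 0.55 mA.
V_CE = V_CC − I_C·R_C − I_E·R_E = 19 − 0.547×4.7 − 0.55×1.8 = 15.4 V.
V_CE = 15.4 V > 0.2 V confirms active-region operation.

I_C ≈ 0.55 mA, V_CE ≈ 15 V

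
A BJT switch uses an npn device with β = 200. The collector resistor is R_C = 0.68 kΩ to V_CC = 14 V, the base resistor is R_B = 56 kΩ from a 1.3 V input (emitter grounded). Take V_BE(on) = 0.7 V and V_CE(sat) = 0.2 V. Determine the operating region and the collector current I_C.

Assume active. Base-emitter loop: I_B = (V_BB − V_BE)/R_B = (1.3 − 0.7)/56 = 0.0107 mA.
I_C = β·I_B = 200×0.0107 = 2.14 mA.
V_CE = V_CC − I_C·R_C = 14 − 2.14×0.68 = 12.5 V > V_CE(sat), so the active-region assumption holds.

active; I_C ≈ 2.1 mA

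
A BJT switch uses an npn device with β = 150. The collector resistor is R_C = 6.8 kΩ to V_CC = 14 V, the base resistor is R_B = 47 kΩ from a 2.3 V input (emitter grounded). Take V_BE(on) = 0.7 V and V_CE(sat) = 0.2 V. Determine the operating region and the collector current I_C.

Assume active: I_B = (2.3 − 0.7)/47 = 0.034 mA, giving I_C = β·I_B = 5.11 mA.
But then V_CE = 14 − 5.11×6.8 = -20.7 V < V_CE(sat) = 0.2 V — impossible in the active region.
So the transistor is saturated. With V_CE = 0.2 V, I_C = (V_CC − 0.2)/R_C = 13.8/6.8 = 2.03 mA.
Check: β·I_B = 5.11 mA > I_C = 2.03 mA, confirming saturation.

saturation; I_C ≈ 2 mA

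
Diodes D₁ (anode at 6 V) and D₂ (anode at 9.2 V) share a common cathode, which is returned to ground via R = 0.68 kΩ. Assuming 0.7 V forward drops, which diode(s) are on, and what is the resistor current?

Only D₂ conducts; I_R ≈ 12 mA

Assume both conduct. Then node N would need to be at both 6−0.7 = 5.3 V and 9.2−0.7 = 8.5 V, which is impossible.
Assume only D₂ conducts: V_N = 9.2 − 0.7 = 8.5 V, so I_R = 8.5/0.68 = 12.5 mA.
Check D₁: its anode-to-cathode voltage is 6 − 8.5 = -2.5 V < 0.7 V, so it is off. The assumption is consistent.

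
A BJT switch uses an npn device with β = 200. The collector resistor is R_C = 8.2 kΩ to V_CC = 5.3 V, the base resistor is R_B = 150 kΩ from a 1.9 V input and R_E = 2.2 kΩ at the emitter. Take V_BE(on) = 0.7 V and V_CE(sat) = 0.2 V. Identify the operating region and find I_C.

Assume active. Base-emitter loop: I_B = (V_BB − V_BE)/(R_B + (β+1)R_E) = (1.9 − 0.7)/(150 + 201×2.2) = 0.00203 mA.
I_C = β·I_B = 200×0.00203 = 0.405 mA.
V_CE = V_CC − I_C·R_C − I_E·R_E = 5.3 − 0.405×8.2 − 0.407×2.2 = 1.08 V > V_CE(sat), so the active-region assumption holds.

active; I_C ≈ 0.41 mA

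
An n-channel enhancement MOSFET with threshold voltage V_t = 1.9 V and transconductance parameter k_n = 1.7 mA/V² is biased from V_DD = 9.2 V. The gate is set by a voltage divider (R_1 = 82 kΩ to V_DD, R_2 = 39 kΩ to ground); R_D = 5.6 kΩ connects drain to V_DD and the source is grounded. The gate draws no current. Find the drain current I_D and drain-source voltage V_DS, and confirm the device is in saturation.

V_G = V_DD·R_2/(R_1+R_2) = 9.2×39/121 = 2.97 V. With the source grounded, V_GS = V_G = 2.97 V.
Assume saturation: I_D = (k_n/2)(V_GS − V_t)² = (1.7/2)×(2.97 − 1.9)² = 0.85×1.07² = 0.965 mA.
V_DS = V_DD − I_D·R_D = 9.2 − 0.965×5.6 = 3.8 V.
Saturation requires V_DS ≥ V_GS − V_t = 1.07 V; 3.8 ≥ 1.07 ✓.

I_D ≈ 0.96 mA, V_DS ≈ 3.8 V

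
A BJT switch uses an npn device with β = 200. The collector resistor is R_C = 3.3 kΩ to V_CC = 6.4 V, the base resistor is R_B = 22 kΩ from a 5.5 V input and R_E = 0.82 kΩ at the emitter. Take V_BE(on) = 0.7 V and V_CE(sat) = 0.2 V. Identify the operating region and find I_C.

saturation; I_C ≈ 1.5 mA

Assume active: I_B = (5.5 − 0.7)/(22 + 201×0.82) = 0.0257 mA, I_C = β·I_B = 5.14 mA.
Then V_CE = 6.4 − 5.14×3.3 − 5.16×0.82 = -14.8 V < 0.2 V — the active assumption fails.
Re-solve with V_CE = 0.2 V. KCL at the emitter: V_E/R_E = (V_BB−0.7−V_E)/R_B + (V_CC−0.2−V_E)/R_C, giving V_E = 1.34 V.
I_C = (V_CC − 0.2 − V_E)/R_C = (6.2 − 1.34)/3.3 = 1.47 mA.
Check: I_B = (4.8 − 1.34)/22 = 0.157 mA, and β·I_B = 31.5 mA > I_C, confirming saturation.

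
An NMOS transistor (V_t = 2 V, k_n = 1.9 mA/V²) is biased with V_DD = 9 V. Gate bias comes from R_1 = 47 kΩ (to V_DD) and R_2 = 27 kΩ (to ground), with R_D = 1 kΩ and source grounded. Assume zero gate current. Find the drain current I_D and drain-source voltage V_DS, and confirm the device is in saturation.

I_D ≈ 1.6 mA, V_DS ≈ 7.4 V

V_G = V_DD·R_2/(R_1+R_2) = 9×27/74 = 3.28 V. With the source grounded, V_GS = V_G = 3.28 V.
Assume saturation: I_D = (k_n/2)(V_GS − V_t)² = (1.9/2)×(3.28 − 2)² = 0.95×1.28² = 1.57 mA.
V_DS = V_DD − I_D·R_D = 9 − 1.57×1 = 7.43 V.
Saturation requires V_DS ≥ V_GS − V_t = 1.28 V; 7.43 ≥ 1.28 ✓.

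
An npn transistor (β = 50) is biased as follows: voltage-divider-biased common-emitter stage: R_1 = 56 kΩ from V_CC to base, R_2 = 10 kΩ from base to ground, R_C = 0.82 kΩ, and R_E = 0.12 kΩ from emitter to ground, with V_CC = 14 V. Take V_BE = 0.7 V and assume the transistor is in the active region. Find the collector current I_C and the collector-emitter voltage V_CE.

Thevenize the base divider: V_Th = V_CC·R_2/(R_1+R_2) = 14×10/66 = 2.12 V, R_Th = R_1‖R_2 = 8.48 kΩ.
Base-emitter loop: V_Th = I_B·R_Th + V_BE + (β+1)I_B·R_E, so I_B = (2.12 − 0.7) / (8.48 + 51×0.12) = 0.0973 mA.
I_C = β·I_B = 50×0.0973 = 4.87 mA, and I_E = (β+1)I_B = 4.96 mA.
V_CE = V_CC − I_C·R_C − I_E·R_E = 14 − 4.87×0.82 − 4.96×0.12 = 9.41 V.
V_CE = 9.41 V > 0.2 V confirms active-region operation.

I_C ≈ 4.9 mA, V_CE ≈ 9.4 V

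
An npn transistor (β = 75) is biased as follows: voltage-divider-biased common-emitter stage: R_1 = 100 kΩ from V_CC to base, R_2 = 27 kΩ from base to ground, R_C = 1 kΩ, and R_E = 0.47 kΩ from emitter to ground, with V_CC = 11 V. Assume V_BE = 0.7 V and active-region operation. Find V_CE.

V_CE ≈ 7.8 V

Thevenize the base divider: V_Th = V_CC·R_2/(R_1+R_2) = 11×27/127 = 2.34 V, R_Th = R_1‖R_2 = 21.3 kΩ.
Base-emitter loop: V_Th = I_B·R_Th + V_BE + (β+1)I_B·R_E, so I_B = (2.34 − 0.7) / (21.3 + 76×0.47) = 0.0288 mA.
I_C = β·I_B = 75×0.0288 = 2.16 mA, and I_E = (β+1)I_B = 2.19 mA.
V_CE = V_CC − I_C·R_C − I_E·R_E = 11 − 2.16×1 − 2.19×0.47 = 7.82 V.
V_CE = 7.82 V > 0.2 V confirms active-region operation.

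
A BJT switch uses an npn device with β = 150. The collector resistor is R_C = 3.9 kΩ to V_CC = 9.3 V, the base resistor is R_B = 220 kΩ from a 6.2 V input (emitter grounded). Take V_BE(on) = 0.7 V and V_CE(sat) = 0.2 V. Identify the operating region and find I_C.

saturation; I_C ≈ 2.3 mA

Assume active: I_B = (6.2 − 0.7)/220 = 0.025 mA, giving I_C = β·I_B = 3.75 mA.
But then V_CE = 9.3 − 3.75×3.9 = -5.32 V < V_CE(sat) = 0.2 V — impossible in the active region.
So the transistor is saturated. With V_CE = 0.2 V, I_C = (V_CC − 0.2)/R_C = 9.1/3.9 = 2.33 mA.
Check: β·I_B = 3.75 mA > I_C = 2.33 mA, confirming saturation.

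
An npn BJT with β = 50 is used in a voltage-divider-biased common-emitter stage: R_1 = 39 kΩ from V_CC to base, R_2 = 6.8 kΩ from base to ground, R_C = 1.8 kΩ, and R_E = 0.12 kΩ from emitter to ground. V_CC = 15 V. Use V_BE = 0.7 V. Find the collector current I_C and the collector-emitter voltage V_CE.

Thevenize the base divider: V_Th = V_CC·R_2/(R_1+R_2) = 15×6.8/45.8 = 2.23 V, R_Th = R_1‖R_2 = 5.79 kΩ.
Base-emitter loop: V_Th = I_B·R_Th + V_BE + (β+1)I_B·R_E, so I_B = (2.23 − 0.7) / (5.79 + 51×0.12) = 0.128 mA.
I_C = β·I_B = 50×0.128 = 6.41 mA, and I_E = (β+1)I_B = 6.54 mA.
V_CE = V_CC − I_C·R_C − I_E·R_E = 15 − 6.41×1.8 − 6.54×0.12 = 2.68 V.
V_CE = 2.68 V > 0.2 V confirms active-region operation.

I_C ≈ 6.4 mA, V_CE ≈ 2.7 V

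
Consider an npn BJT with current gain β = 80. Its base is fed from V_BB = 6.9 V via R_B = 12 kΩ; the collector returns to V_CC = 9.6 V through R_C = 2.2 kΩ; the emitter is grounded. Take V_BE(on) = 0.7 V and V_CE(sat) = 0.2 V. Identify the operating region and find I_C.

Assume active: I_B = (6.9 − 0.7)/12 = 0.517 mA, giving I_C = β·I_B = 41.3 mA.
But then V_CE = 9.6 − 41.3×2.2 = -81.3 V < V_CE(sat) = 0.2 V — impossible in the active region.
So the transistor is saturated. With V_CE = 0.2 V, I_C = (V_CC − 0.2)/R_C = 9.4/2.2 = 4.27 mA.
Check: β·I_B = 41.3 mA > I_C = 4.27 mA, confirming saturation.

saturation; I_C ≈ 4.3 mA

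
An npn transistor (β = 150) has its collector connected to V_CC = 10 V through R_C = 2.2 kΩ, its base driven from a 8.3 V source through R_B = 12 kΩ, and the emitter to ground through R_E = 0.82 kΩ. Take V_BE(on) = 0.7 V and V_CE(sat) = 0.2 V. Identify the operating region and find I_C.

Assume active: I_B = (8.3 − 0.7)/(12 + 151×0.82) = 0.056 mA, I_C = β·I_B = 8.39 mA.
Then V_CE = 10 − 8.39×2.2 − 8.45×0.82 = -15.4 V < 0.2 V — the active assumption fails.
Re-solve with V_CE = 0.2 V. KCL at the emitter: V_E/R_E = (V_BB−0.7−V_E)/R_B + (V_CC−0.2−V_E)/R_C, giving V_E = 2.9 V.
I_C = (V_CC − 0.2 − V_E)/R_C = (9.8 − 2.9)/2.2 = 3.14 mA.
Check: I_B = (7.6 − 2.9)/12 = 0.392 mA, and β·I_B = 58.8 mA > I_C, confirming saturation.

saturation; I_C ≈ 3.1 mA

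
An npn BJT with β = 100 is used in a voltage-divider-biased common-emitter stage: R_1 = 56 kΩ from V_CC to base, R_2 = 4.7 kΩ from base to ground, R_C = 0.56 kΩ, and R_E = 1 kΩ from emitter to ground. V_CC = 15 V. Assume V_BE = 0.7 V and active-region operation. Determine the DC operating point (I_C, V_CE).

I_C ≈ 0.44 mA, V_CE ≈ 14 V

Thevenize the base divider: V_Th = V_CC·R_2/(R_1+R_2) = 15×4.7/60.7 = 1.16 V, R_Th = R_1‖R_2 = 4.34 kΩ.
Base-emitter loop: V_Th = I_B·R_Th + V_BE + (β+1)I_B·R_E, so I_B = (1.16 − 0.7) / (4.34 + 101×1) = 0.00438 mA.
I_C = β·I_B = 100×0.00438 = 0.438 mA, and I_E = (β+1)I_B = 0.442 mA.
V_CE = V_CC − I_C·R_C − I_E·R_E = 15 − 0.438×0.56 − 0.442×1 = 14.3 V.
V_CE = 14.3 V > 0.2 V confirms active-region operation.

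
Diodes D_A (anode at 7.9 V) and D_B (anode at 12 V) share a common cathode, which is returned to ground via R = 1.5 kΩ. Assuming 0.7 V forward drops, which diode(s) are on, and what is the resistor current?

Assume both conduct. Then node N would need to be at both 7.9−0.7 = 7.2 V and 12−0.7 = 11.3 V, which is impossible.
Assume only D_B conducts: V_N = 12 − 0.7 = 11.3 V, so I_R = 11.3/1.5 = 7.53 mA.
Check D_A: its anode-to-cathode voltage is 7.9 − 11.3 = -3.4 V < 0.7 V, so it is off. The assumption is consistent.

Only D_B conducts; I_R ≈ 7.5 mA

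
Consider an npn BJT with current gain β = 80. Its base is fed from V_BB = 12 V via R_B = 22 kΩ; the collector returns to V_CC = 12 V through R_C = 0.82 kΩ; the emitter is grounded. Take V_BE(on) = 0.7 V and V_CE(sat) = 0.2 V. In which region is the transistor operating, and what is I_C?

Assume active: I_B = (12 − 0.7)/22 = 0.514 mA, giving I_C = β·I_B = 41.1 mA.
But then V_CE = 12 − 41.1×0.82 = -21.7 V < V_CE(sat) = 0.2 V — impossible in the active region.
So the transistor is saturated. With V_CE = 0.2 V, I_C = (V_CC − 0.2)/R_C = 11.8/0.82 = 14.4 mA.
Check: β·I_B = 41.1 mA > I_C = 14.4 mA, confirming saturation.

saturation; I_C ≈ 14 mA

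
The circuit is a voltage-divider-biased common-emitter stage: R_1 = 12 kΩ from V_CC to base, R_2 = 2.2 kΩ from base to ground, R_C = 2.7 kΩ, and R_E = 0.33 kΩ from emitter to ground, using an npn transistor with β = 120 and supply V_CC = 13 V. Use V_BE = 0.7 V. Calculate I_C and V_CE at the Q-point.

Thevenize the base divider: V_Th = V_CC·R_2/(R_1+R_2) = 13×2.2/14.2 = 2.01 V, R_Th = R_1‖R_2 = 1.86 kΩ.
Base-emitter loop: V_Th = I_B·R_Th + V_BE + (β+1)I_B·R_E, so I_B = (2.01 − 0.7) / (1.86 + 121×0.33) = 0.0314 mA.
I_C = β·I_B = 120×0.0314 = 3.77 mA, and I_E = (β+1)I_B = 3.8 mA.
V_CE = V_CC − I_C·R_C − I_E·R_E = 13 − 3.77×2.7 − 3.8×0.33 = 1.56 V.
V_CE = 1.56 V > 0.2 V confirms active-region operation.

I_C ≈ 3.8 mA, V_CE ≈ 1.6 V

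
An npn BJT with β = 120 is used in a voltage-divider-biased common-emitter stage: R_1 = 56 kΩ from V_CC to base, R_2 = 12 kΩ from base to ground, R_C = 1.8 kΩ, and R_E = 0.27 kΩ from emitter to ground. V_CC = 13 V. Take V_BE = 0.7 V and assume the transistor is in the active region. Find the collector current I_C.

I_C ≈ 4.5 mA

Thevenize the base divider: V_Th = V_CC·R_2/(R_1+R_2) = 13×12/68 = 2.29 V, R_Th = R_1‖R_2 = 9.88 kΩ.
Base-emitter loop: V_Th = I_B·R_Th + V_BE + (β+1)I_B·R_E, so I_B = (2.29 − 0.7) / (9.88 + 121×0.27) = 0.0375 mA.
I_C = β·I_B = 120×0.0375 = 4.5 mA, and I_E = (β+1)I_B = 4.53 mA.
V_CE = V_CC − I_C·R_C − I_E·R_E = 13 − 4.5×1.8 − 4.53×0.27 = 3.68 V.
V_CE = 3.68 V > 0.2 V confirms active-region operation.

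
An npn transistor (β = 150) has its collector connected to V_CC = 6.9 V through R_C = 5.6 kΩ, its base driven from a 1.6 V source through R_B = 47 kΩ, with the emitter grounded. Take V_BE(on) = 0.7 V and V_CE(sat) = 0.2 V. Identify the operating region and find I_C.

saturation; I_C ≈ 1.2 mA

Assume active: I_B = (1.6 − 0.7)/47 = 0.0191 mA, giving I_C = β·I_B = 2.87 mA.
But then V_CE = 6.9 − 2.87×5.6 = -9.19 V < V_CE(sat) = 0.2 V — impossible in the active region.
So the transistor is saturated. With V_CE = 0.2 V, I_C = (V_CC − 0.2)/R_C = 6.7/5.6 = 1.2 mA.
Check: β·I_B = 2.87 mA > I_C = 1.2 mA, confirming saturation.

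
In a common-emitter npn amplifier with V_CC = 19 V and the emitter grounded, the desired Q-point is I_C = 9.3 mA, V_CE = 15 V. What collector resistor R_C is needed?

Collector loop: V_CC = I_C·R_C + V_CE.
R_C = (V_CC − V_CE)/I_C = (19 − 15)/9.3 = 0.43 kΩ.

R_C ≈ 0.43 kΩ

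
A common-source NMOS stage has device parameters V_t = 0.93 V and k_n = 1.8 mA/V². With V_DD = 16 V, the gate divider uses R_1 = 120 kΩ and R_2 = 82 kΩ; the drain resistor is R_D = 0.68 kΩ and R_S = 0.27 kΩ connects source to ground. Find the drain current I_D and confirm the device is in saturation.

I_D ≈ 8.9 mA

V_G = V_DD·R_2/(R_1+R_2) = 16×82/202 = 6.5 V.
Assume saturation: I_D = (k_n/2)(V_GS − V_t)² with V_GS = V_G − I_D·R_S = 6.5 − 0.27·I_D.
Substituting gives 0.0656·I_D² − 3.7·I_D + 27.9 = 0, with roots I_D = 8.94 or 47.5 mA.
The root I_D = 47.5 mA gives V_GS = -6.34 V ≤ V_t, so take I_D = 8.94 mA.
Then V_GS = 4.08 V and V_DS = V_DD − I_D(R_D+R_S) = 16 − 8.94×0.95 = 7.51 V.
Saturation requires V_DS ≥ V_GS − V_t = 3.15 V; 7.51 ≥ 3.15 ✓.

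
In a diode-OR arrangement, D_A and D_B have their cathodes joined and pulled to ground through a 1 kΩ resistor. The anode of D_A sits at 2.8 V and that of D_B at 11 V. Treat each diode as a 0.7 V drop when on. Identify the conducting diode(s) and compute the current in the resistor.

Assume both conduct. Then node N would need to be at both 2.8−0.7 = 2.1 V and 11−0.7 = 10.3 V, which is impossible.
Assume only D_B conducts: V_N = 11 − 0.7 = 10.3 V, so I_R = 10.3/1 = 10.3 mA.
Check D_A: its anode-to-cathode voltage is 2.8 − 10.3 = -7.5 V < 0.7 V, so it is off. The assumption is consistent.

Only D_B conducts; I_R ≈ 10 mA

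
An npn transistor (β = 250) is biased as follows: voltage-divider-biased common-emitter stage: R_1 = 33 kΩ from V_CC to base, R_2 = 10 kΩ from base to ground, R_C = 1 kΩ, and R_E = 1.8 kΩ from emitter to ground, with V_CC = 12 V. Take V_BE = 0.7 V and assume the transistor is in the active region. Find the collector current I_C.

Thevenize the base divider: V_Th = V_CC·R_2/(R_1+R_2) = 12×10/43 = 2.79 V, R_Th = R_1‖R_2 = 7.67 kΩ.
Base-emitter loop: V_Th = I_B·R_Th + V_BE + (β+1)I_B·R_E, so I_B = (2.79 − 0.7) / (7.67 + 251×1.8) = 0.00455 mA.
I_C = β·I_B = 250×0.00455 = 1.14 mA, and I_E = (β+1)I_B = 1.14 mA.
V_CE = V_CC − I_C·R_C − I_E·R_E = 12 − 1.14×1 − 1.14×1.8 = 8.81 V.
V_CE = 8.81 V > 0.2 V confirms active-region operation.

I_C ≈ 1.1 mA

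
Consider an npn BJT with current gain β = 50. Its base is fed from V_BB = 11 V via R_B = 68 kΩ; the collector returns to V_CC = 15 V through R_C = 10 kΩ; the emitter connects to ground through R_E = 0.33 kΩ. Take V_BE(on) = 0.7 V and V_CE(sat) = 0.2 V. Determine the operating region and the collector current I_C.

saturation; I_C ≈ 1.4 mA

Assume active: I_B = (11 − 0.7)/(68 + 51×0.33) = 0.121 mA, I_C = β·I_B = 6.07 mA.
Then V_CE = 15 − 6.07×10 − 6.19×0.33 = -47.8 V < 0.2 V — the active assumption fails.
Re-solve with V_CE = 0.2 V. KCL at the emitter: V_E/R_E = (V_BB−0.7−V_E)/R_B + (V_CC−0.2−V_E)/R_C, giving V_E = 0.519 V.
I_C = (V_CC − 0.2 − V_E)/R_C = (14.8 − 0.519)/10 = 1.43 mA.
Check: I_B = (10.3 − 0.519)/68 = 0.144 mA, and β·I_B = 7.19 mA > I_C, confirming saturation.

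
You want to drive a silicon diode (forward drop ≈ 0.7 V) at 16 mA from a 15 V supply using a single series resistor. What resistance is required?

The resistor drops V_S − V_D = 15 − 0.7 = 14.3 V at 16 mA.
R = 14.3 V / 16 mA = 0.894 kΩ.

R ≈ 0.89 kΩ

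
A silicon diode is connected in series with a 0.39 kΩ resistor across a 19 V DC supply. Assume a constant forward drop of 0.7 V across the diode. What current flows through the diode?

KVL around the loop: 19 = V_D + I·R = 0.7 + I × 0.39 kΩ.
So I = (19 − 0.7) / 0.39 kΩ = 18.3 / 0.39 = 46.9 mA.

I ≈ 47 mA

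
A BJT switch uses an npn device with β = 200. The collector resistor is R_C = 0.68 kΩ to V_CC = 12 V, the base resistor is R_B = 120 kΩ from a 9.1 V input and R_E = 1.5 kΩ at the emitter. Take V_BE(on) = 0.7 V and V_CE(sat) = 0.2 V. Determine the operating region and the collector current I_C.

active; I_C ≈ 4 mA

Assume active. Base-emitter loop: I_B = (V_BB − V_BE)/(R_B + (β+1)R_E) = (9.1 − 0.7)/(120 + 201×1.5) = 0.0199 mA.
I_C = β·I_B = 200×0.0199 = 3.99 mA.
V_CE = V_CC − I_C·R_C − I_E·R_E = 12 − 3.99×0.68 − 4.01×1.5 = 3.28 V > V_CE(sat), so the active-region assumption holds.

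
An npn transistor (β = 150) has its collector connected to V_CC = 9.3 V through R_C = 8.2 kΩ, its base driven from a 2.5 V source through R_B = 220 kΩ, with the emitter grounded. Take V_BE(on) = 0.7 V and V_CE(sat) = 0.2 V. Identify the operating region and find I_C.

Assume active: I_B = (2.5 − 0.7)/220 = 0.00818 mA, giving I_C = β·I_B = 1.23 mA.
But then V_CE = 9.3 − 1.23×8.2 = -0.764 V < V_CE(sat) = 0.2 V — impossible in the active region.
So the transistor is saturated. With V_CE = 0.2 V, I_C = (V_CC − 0.2)/R_C = 9.1/8.2 = 1.11 mA.
Check: β·I_B = 1.23 mA > I_C = 1.11 mA, confirming saturation.

saturation; I_C ≈ 1.1 mA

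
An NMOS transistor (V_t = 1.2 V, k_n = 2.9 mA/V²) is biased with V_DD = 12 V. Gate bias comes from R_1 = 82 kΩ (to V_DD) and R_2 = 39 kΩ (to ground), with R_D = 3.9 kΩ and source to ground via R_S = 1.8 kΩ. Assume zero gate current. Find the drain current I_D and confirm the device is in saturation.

V_G = V_DD·R_2/(R_1+R_2) = 12×39/121 = 3.87 V.
Assume saturation: I_D = (k_n/2)(V_GS − V_t)² with V_GS = V_G − I_D·R_S = 3.87 − 1.8·I_D.
Substituting gives 4.7·I_D² − 14.9·I_D + 10.3 = 0, with roots I_D = 1.02 or 2.16 mA.
The root I_D = 2.16 mA gives V_GS = -0.0206 V ≤ V_t, so take I_D = 1.02 mA.
Then V_GS = 2.04 V and V_DS = V_DD − I_D(R_D+R_S) = 12 − 1.02×5.7 = 6.2 V.
Saturation requires V_DS ≥ V_GS − V_t = 0.837 V; 6.2 ≥ 0.837 ✓.

I_D ≈ 1 mA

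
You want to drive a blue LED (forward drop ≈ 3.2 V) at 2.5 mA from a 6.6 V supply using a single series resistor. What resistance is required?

R ≈ 1.4 kΩ

The resistor drops V_S − V_D = 6.6 − 3.2 = 3.4 V at 2.5 mA.
R = 3.4 V / 2.5 mA = 1.36 kΩ.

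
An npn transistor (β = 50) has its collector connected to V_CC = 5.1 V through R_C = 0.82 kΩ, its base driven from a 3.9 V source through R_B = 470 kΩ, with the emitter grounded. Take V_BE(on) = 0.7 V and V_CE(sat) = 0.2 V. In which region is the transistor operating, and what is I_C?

active; I_C ≈ 0.34 mA

Assume active. Base-emitter loop: I_B = (V_BB − V_BE)/R_B = (3.9 − 0.7)/470 = 0.00681 mA.
I_C = β·I_B = 50×0.00681 = 0.34 mA.
V_CE = V_CC − I_C·R_C = 5.1 − 0.34×0.82 = 4.82 V > V_CE(sat), so the active-region assumption holds.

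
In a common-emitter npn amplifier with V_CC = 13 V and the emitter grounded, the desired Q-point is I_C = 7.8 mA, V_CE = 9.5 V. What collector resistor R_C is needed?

Collector loop: V_CC = I_C·R_C + V_CE.
R_C = (V_CC − V_CE)/I_C = (13 − 9.5)/7.8 = 0.449 kΩ.

R_C ≈ 0.45 kΩ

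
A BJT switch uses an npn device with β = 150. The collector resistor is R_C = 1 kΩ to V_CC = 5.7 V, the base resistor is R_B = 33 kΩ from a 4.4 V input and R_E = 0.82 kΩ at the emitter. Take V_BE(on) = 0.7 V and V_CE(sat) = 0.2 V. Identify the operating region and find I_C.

saturation; I_C ≈ 3 mA

Assume active: I_B = (4.4 − 0.7)/(33 + 151×0.82) = 0.0236 mA, I_C = β·I_B = 3.54 mA.
Then V_CE = 5.7 − 3.54×1 − 3.56×0.82 = -0.76 V < 0.2 V — the active assumption fails.
Re-solve with V_CE = 0.2 V. KCL at the emitter: V_E/R_E = (V_BB−0.7−V_E)/R_B + (V_CC−0.2−V_E)/R_C, giving V_E = 2.49 V.
I_C = (V_CC − 0.2 − V_E)/R_C = (5.5 − 2.49)/1 = 3.01 mA.
Check: I_B = (3.7 − 2.49)/33 = 0.0365 mA, and β·I_B = 5.48 mA > I_C, confirming saturation.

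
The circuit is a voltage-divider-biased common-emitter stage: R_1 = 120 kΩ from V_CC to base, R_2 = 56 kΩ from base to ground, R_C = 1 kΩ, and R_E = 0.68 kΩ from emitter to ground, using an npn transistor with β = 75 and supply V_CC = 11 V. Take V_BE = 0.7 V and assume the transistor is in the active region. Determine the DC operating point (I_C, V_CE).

I_C ≈ 2.3 mA, V_CE ≈ 7.1 V

Thevenize the base divider: V_Th = V_CC·R_2/(R_1+R_2) = 11×56/176 = 3.5 V, R_Th = R_1‖R_2 = 38.2 kΩ.
Base-emitter loop: V_Th = I_B·R_Th + V_BE + (β+1)I_B·R_E, so I_B = (3.5 − 0.7) / (38.2 + 76×0.68) = 0.0312 mA.
I_C = β·I_B = 75×0.0312 = 2.34 mA, and I_E = (β+1)I_B = 2.37 mA.
V_CE = V_CC − I_C·R_C − I_E·R_E = 11 − 2.34×1 − 2.37×0.68 = 7.05 V.
V_CE = 7.05 V > 0.2 V confirms active-region operation.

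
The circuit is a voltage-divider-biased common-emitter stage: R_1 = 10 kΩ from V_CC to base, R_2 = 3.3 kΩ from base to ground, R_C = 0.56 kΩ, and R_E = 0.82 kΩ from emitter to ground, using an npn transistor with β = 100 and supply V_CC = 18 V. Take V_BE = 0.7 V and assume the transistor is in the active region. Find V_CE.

V_CE ≈ 12 V

Thevenize the base divider: V_Th = V_CC·R_2/(R_1+R_2) = 18×3.3/13.3 = 4.47 V, R_Th = R_1‖R_2 = 2.48 kΩ.
Base-emitter loop: V_Th = I_B·R_Th + V_BE + (β+1)I_B·R_E, so I_B = (4.47 − 0.7) / (2.48 + 101×0.82) = 0.0442 mA.
I_C = β·I_B = 100×0.0442 = 4.42 mA, and I_E = (β+1)I_B = 4.46 mA.
V_CE = V_CC − I_C·R_C − I_E·R_E = 18 − 4.42×0.56 − 4.46×0.82 = 11.9 V.
V_CE = 11.9 V > 0.2 V confirms active-region operation.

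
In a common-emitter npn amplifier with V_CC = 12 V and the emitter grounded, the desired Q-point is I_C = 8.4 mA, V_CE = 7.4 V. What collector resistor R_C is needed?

R_C ≈ 0.55 kΩ

Collector loop: V_CC = I_C·R_C + V_CE.
R_C = (V_CC − V_CE)/I_C = (12 − 7.4)/8.4 = 0.548 kΩ.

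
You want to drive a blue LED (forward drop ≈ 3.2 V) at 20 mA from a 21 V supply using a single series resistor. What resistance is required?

The resistor drops V_S − V_D = 21 − 3.2 = 17.8 V at 20 mA.
R = 17.8 V / 20 mA = 0.89 kΩ.

R ≈ 0.89 kΩ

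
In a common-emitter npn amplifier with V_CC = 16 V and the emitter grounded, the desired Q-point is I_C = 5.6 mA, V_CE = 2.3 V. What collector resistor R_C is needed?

R_C ≈ 2.4 kΩ

Collector loop: V_CC = I_C·R_C + V_CE.
R_C = (V_CC − V_CE)/I_C = (16 − 2.3)/5.6 = 2.45 kΩ.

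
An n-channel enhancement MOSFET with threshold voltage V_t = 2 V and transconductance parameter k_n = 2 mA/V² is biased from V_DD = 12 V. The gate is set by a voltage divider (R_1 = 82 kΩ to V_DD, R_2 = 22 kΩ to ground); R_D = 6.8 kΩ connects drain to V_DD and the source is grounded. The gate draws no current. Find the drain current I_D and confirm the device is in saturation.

V_G = V_DD·R_2/(R_1+R_2) = 12×22/104 = 2.54 V. With the source grounded, V_GS = V_G = 2.54 V.
Assume saturation: I_D = (k_n/2)(V_GS − V_t)² = (2/2)×(2.54 − 2)² = 1×0.538² = 0.29 mA.
V_DS = V_DD − I_D·R_D = 12 − 0.29×6.8 = 10 V.
Saturation requires V_DS ≥ V_GS − V_t = 0.538 V; 10 ≥ 0.538 ✓.

I_D ≈ 0.29 mA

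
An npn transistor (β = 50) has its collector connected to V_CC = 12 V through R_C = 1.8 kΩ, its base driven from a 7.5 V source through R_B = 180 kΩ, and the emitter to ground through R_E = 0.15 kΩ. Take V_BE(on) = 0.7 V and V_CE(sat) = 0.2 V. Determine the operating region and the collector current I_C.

active; I_C ≈ 1.8 mA

Assume active. Base-emitter loop: I_B = (V_BB − V_BE)/(R_B + (β+1)R_E) = (7.5 − 0.7)/(180 + 51×0.15) = 0.0362 mA.
I_C = β·I_B = 50×0.0362 = 1.81 mA.
V_CE = V_CC − I_C·R_C − I_E·R_E = 12 − 1.81×1.8 − 1.85×0.15 = 8.46 V > V_CE(sat), so the active-region assumption holds.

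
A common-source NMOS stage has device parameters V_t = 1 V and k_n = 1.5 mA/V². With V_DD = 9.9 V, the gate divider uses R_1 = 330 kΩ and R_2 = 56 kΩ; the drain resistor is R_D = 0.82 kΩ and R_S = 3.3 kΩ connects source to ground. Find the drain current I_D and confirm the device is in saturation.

V_G = V_DD·R_2/(R_1+R_2) = 9.9×56/386 = 1.44 V.
Assume saturation: I_D = (k_n/2)(V_GS − V_t)² with V_GS = V_G − I_D·R_S = 1.44 − 3.3·I_D.
Substituting gives 8.17·I_D² − 3.16·I_D + 0.143 = 0, with roots I_D = 0.0522 or 0.335 mA.
The root I_D = 0.335 mA gives V_GS = 0.332 V ≤ V_t, so take I_D = 0.0522 mA.
Then V_GS = 1.26 V and V_DS = V_DD − I_D(R_D+R_S) = 9.9 − 0.0522×4.12 = 9.68 V.
Saturation requires V_DS ≥ V_GS − V_t = 0.264 V; 9.68 ≥ 0.264 ✓.

I_D ≈ 0.052 mA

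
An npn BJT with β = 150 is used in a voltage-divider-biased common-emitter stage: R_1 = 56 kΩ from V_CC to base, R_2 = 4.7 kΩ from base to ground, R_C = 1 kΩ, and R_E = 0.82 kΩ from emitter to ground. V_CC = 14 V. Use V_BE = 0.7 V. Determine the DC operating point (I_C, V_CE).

Thevenize the base divider: V_Th = V_CC·R_2/(R_1+R_2) = 14×4.7/60.7 = 1.08 V, R_Th = R_1‖R_2 = 4.34 kΩ.
Base-emitter loop: V_Th = I_B·R_Th + V_BE + (β+1)I_B·R_E, so I_B = (1.08 − 0.7) / (4.34 + 151×0.82) = 0.003 mA.
I_C = β·I_B = 150×0.003 = 0.449 mA, and I_E = (β+1)I_B = 0.452 mA.
V_CE = V_CC − I_C·R_C − I_E·R_E = 14 − 0.449×1 − 0.452×0.82 = 13.2 V.
V_CE = 13.2 V > 0.2 V confirms active-region operation.

I_C ≈ 0.45 mA, V_CE ≈ 13 V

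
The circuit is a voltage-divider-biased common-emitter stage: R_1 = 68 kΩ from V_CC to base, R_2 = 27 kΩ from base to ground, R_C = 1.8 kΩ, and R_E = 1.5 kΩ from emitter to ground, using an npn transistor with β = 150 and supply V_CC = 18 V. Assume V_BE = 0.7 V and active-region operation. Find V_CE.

V_CE ≈ 9.1 V

Thevenize the base divider: V_Th = V_CC·R_2/(R_1+R_2) = 18×27/95 = 5.12 V, R_Th = R_1‖R_2 = 19.3 kΩ.
Base-emitter loop: V_Th = I_B·R_Th + V_BE + (β+1)I_B·R_E, so I_B = (5.12 − 0.7) / (19.3 + 151×1.5) = 0.018 mA.
I_C = β·I_B = 150×0.018 = 2.69 mA, and I_E = (β+1)I_B = 2.71 mA.
V_CE = V_CC − I_C·R_C − I_E·R_E = 18 − 2.69×1.8 − 2.71×1.5 = 9.08 V.
V_CE = 9.08 V > 0.2 V confirms active-region operation.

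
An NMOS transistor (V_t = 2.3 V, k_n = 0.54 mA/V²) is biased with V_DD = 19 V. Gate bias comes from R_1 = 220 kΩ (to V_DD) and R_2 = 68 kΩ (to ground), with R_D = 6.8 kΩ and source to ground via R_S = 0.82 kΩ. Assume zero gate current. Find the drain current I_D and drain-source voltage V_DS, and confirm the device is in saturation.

V_G = V_DD·R_2/(R_1+R_2) = 19×68/288 = 4.49 V.
Assume saturation: I_D = (k_n/2)(V_GS − V_t)² with V_GS = V_G − I_D·R_S = 4.49 − 0.82·I_D.
Substituting gives 0.182·I_D² − 1.97·I_D + 1.29 = 0, with roots I_D = 0.701 or 10.1 mA.
The root I_D = 10.1 mA gives V_GS = -3.83 V ≤ V_t, so take I_D = 0.701 mA.
Then V_GS = 3.91 V and V_DS = V_DD − I_D(R_D+R_S) = 19 − 0.701×7.62 = 13.7 V.
Saturation requires V_DS ≥ V_GS − V_t = 1.61 V; 13.7 ≥ 1.61 ✓.

I_D ≈ 0.7 mA, V_DS ≈ 14 V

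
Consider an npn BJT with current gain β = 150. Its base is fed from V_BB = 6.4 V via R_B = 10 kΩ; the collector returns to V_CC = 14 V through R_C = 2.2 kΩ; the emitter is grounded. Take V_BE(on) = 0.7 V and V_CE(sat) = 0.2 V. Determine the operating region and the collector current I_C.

Assume active: I_B = (6.4 − 0.7)/10 = 0.57 mA, giving I_C = β·I_B = 85.5 mA.
But then V_CE = 14 − 85.5×2.2 = -174 V < V_CE(sat) = 0.2 V — impossible in the active region.
So the transistor is saturated. With V_CE = 0.2 V, I_C = (V_CC − 0.2)/R_C = 13.8/2.2 = 6.27 mA.
Check: β·I_B = 85.5 mA > I_C = 6.27 mA, confirming saturation.

saturation; I_C ≈ 6.3 mA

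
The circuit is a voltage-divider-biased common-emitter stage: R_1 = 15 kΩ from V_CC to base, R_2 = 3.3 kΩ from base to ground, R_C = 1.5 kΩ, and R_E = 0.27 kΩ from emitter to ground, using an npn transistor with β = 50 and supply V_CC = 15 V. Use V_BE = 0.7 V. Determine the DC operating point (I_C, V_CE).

Thevenize the base divider: V_Th = V_CC·R_2/(R_1+R_2) = 15×3.3/18.3 = 2.7 V, R_Th = R_1‖R_2 = 2.7 kΩ.
Base-emitter loop: V_Th = I_B·R_Th + V_BE + (β+1)I_B·R_E, so I_B = (2.7 − 0.7) / (2.7 + 51×0.27) = 0.122 mA.
I_C = β·I_B = 50×0.122 = 6.08 mA, and I_E = (β+1)I_B = 6.21 mA.
V_CE = V_CC − I_C·R_C − I_E·R_E = 15 − 6.08×1.5 − 6.21×0.27 = 4.2 V.
V_CE = 4.2 V > 0.2 V confirms active-region operation.

I_C ≈ 6.1 mA, V_CE ≈ 4.2 V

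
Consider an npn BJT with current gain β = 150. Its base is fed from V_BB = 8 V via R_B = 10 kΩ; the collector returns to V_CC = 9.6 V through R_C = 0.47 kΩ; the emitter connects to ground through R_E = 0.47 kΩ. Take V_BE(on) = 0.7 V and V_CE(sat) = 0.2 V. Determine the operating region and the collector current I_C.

Assume active: I_B = (8 − 0.7)/(10 + 151×0.47) = 0.0902 mA, I_C = β·I_B = 13.5 mA.
Then V_CE = 9.6 − 13.5×0.47 − 13.6×0.47 = -3.15 V < 0.2 V — the active assumption fails.
Re-solve with V_CE = 0.2 V. KCL at the emitter: V_E/R_E = (V_BB−0.7−V_E)/R_B + (V_CC−0.2−V_E)/R_C, giving V_E = 4.76 V.
I_C = (V_CC − 0.2 − V_E)/R_C = (9.4 − 4.76)/0.47 = 9.87 mA.
Check: I_B = (7.3 − 4.76)/10 = 0.254 mA, and β·I_B = 38.1 mA > I_C, confirming saturation.

saturation; I_C ≈ 9.9 mA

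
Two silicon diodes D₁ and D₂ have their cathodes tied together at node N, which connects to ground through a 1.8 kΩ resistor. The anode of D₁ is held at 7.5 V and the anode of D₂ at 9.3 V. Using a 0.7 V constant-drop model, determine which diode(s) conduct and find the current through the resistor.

Only D₂ conducts; I_R ≈ 4.8 mA

Assume both conduct. Then node N would need to be at both 7.5−0.7 = 6.8 V and 9.3−0.7 = 8.6 V, which is impossible.
Assume only D₂ conducts: V_N = 9.3 − 0.7 = 8.6 V, so I_R = 8.6/1.8 = 4.78 mA.
Check D₁: its anode-to-cathode voltage is 7.5 − 8.6 = -1.1 V < 0.7 V, so it is off. The assumption is consistent.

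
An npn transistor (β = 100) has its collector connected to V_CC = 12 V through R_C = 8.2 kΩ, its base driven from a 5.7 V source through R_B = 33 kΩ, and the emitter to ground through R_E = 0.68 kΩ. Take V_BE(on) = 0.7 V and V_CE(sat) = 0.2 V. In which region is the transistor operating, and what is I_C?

Assume active: I_B = (5.7 − 0.7)/(33 + 101×0.68) = 0.0492 mA, I_C = β·I_B = 4.92 mA.
Then V_CE = 12 − 4.92×8.2 − 4.97×0.68 = -31.7 V < 0.2 V — the active assumption fails.
Re-solve with V_CE = 0.2 V. KCL at the emitter: V_E/R_E = (V_BB−0.7−V_E)/R_B + (V_CC−0.2−V_E)/R_C, giving V_E = 0.98 V.
I_C = (V_CC − 0.2 − V_E)/R_C = (11.8 − 0.98)/8.2 = 1.32 mA.
Check: I_B = (5 − 0.98)/33 = 0.122 mA, and β·I_B = 12.2 mA > I_C, confirming saturation.

saturation; I_C ≈ 1.3 mA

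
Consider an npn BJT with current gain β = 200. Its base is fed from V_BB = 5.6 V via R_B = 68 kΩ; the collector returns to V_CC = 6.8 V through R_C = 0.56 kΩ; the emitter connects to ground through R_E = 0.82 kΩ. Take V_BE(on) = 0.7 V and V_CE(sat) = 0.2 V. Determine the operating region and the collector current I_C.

active; I_C ≈ 4.2 mA

Assume active. Base-emitter loop: I_B = (V_BB − V_BE)/(R_B + (β+1)R_E) = (5.6 − 0.7)/(68 + 201×0.82) = 0.021 mA.
I_C = β·I_B = 200×0.021 = 4.21 mA.
V_CE = V_CC − I_C·R_C − I_E·R_E = 6.8 − 4.21×0.56 − 4.23×0.82 = 0.974 V > V_CE(sat), so the active-region assumption holds.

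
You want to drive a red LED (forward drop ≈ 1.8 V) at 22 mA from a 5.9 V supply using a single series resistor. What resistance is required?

The resistor drops V_S − V_D = 5.9 − 1.8 = 4.1 V at 22 mA.
R = 4.1 V / 22 mA = 0.186 kΩ.

R ≈ 0.19 kΩ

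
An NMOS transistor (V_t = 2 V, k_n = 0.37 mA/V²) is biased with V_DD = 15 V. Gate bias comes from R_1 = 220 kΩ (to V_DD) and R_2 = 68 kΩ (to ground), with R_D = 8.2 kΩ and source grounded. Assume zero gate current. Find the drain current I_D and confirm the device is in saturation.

V_G = V_DD·R_2/(R_1+R_2) = 15×68/288 = 3.54 V. With the source grounded, V_GS = V_G = 3.54 V.
Assume saturation: I_D = (k_n/2)(V_GS − V_t)² = (0.37/2)×(3.54 − 2)² = 0.185×1.54² = 0.44 mA.
V_DS = V_DD − I_D·R_D = 15 − 0.44×8.2 = 11.4 V.
Saturation requires V_DS ≥ V_GS − V_t = 1.54 V; 11.4 ≥ 1.54 ✓.

I_D ≈ 0.44 mA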